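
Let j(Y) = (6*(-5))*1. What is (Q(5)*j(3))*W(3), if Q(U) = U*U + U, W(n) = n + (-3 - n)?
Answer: 2700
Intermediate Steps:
j(Y) = -30 (j(Y) = -30*1 = -30)
W(n) = -3
Q(U) = U + U**2 (Q(U) = U**2 + U = U + U**2)
(Q(5)*j(3))*W(3) = ((5*(1 + 5))*(-30))*(-3) = ((5*6)*(-30))*(-3) = (30*(-30))*(-3) = -900*(-3) = 2700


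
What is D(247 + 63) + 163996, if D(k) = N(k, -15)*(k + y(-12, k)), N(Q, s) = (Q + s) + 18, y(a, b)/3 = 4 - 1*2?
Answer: 262904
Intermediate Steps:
y(a, b) = 6 (y(a, b) = 3*(4 - 1*2) = 3*(4 - 2) = 3*2 = 6)
N(Q, s) = 18 + Q + s
D(k) = (3 + k)*(6 + k) (D(k) = (18 + k - 15)*(k + 6) = (3 + k)*(6 + k))
D(247 + 63) + 163996 = (3 + (247 + 63))*(6 + (247 + 63)) + 163996 = (3 + 310)*(6 + 310) + 163996 = 313*316 + 163996 = 98908 + 163996 = 262904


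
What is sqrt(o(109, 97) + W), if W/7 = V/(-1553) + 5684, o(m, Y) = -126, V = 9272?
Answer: 7*sqrt(1950130054)/1553 ≈ 199.05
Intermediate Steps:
W = 61725860/1553 (W = 7*(9272/(-1553) + 5684) = 7*(9272*(-1/1553) + 5684) = 7*(-9272/1553 + 5684) = 7*(8817980/1553) = 61725860/1553 ≈ 39746.)
sqrt(o(109, 97) + W) = sqrt(-126 + 61725860/1553) = sqrt(61530182/1553) = 7*sqrt(1950130054)/1553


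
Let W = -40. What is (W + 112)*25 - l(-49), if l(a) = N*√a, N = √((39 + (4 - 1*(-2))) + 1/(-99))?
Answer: 1800 - 7*I*√48994/33 ≈ 1800.0 - 46.952*I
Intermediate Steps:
N = √48994/33 (N = √((39 + (4 + 2)) - 1/99) = √((39 + 6) - 1/99) = √(45 - 1/99) = √(4454/99) = √48994/33 ≈ 6.7075)
l(a) = √48994*√a/33 (l(a) = (√48994/33)*√a = √48994*√a/33)
(W + 112)*25 - l(-49) = (-40 + 112)*25 - √48994*√(-49)/33 = 72*25 - √48994*7*I/33 = 1800 - 7*I*√48994/33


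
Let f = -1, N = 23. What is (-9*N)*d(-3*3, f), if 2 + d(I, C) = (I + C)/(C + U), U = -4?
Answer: 0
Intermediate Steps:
d(I, C) = -2 + (C + I)/(-4 + C) (d(I, C) = -2 + (I + C)/(C - 4) = -2 + (C + I)/(-4 + C))
(-9*N)*d(-3*3, f) = (-9*23)*((8 - 3*3 - 1*(-1))/(-4 - 1)) = -207*(8 - 9 + 1)/(-5) = -(-207)*0/5 = -207*0 = 0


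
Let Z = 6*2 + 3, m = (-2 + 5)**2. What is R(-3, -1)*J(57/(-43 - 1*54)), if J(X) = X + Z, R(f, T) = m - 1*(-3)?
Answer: 16776/97 ≈ 172.95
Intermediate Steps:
m = 9 (m = 3**2 = 9)
Z = 15 (Z = 12 + 3 = 15)
R(f, T) = 12 (R(f, T) = 9 - 1*(-3) = 9 + 3 = 12)
J(X) = 15 + X (J(X) = X + 15 = 15 + X)
R(-3, -1)*J(57/(-43 - 1*54)) = 12*(15 + 57/(-43 - 1*54)) = 12*(15 + 57/(-43 - 54)) = 12*(15 + 57/(-97)) = 12*(15 + 57*(-1/97)) = 12*(15 - 57/97) = 12*(1398/97) = 16776/97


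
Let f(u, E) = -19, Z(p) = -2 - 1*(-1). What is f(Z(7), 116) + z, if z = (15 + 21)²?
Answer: 1277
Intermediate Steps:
Z(p) = -1 (Z(p) = -2 + 1 = -1)
z = 1296 (z = 36² = 1296)
f(Z(7), 116) + z = -19 + 1296 = 1277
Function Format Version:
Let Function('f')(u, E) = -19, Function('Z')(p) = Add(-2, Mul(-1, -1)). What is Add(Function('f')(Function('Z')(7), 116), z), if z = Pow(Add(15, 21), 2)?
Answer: 1277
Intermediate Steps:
Function('Z')(p) = -1 (Function('Z')(p) = Add(-2, 1) = -1)
z = 1296 (z = Pow(36, 2) = 1296)
Add(Function('f')(Function('Z')(7), 116), z) = Add(-19, 1296) = 1277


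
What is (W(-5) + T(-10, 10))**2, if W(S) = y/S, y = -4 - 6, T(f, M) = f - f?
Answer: 4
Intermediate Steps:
T(f, M) = 0
y = -10
W(S) = -10/S
(W(-5) + T(-10, 10))**2 = (-10/(-5) + 0)**2 = (-10*(-1/5) + 0)**2 = (2 + 0)**2 = 2**2 = 4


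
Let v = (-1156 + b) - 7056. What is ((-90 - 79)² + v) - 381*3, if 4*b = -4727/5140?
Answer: 394870633/20560 ≈ 19206.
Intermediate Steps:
b = -4727/20560 (b = (-4727/5140)/4 = (-4727*1/5140)/4 = (¼)*(-4727/5140) = -4727/20560 ≈ -0.22991)
v = -168843447/20560 (v = (-1156 - 4727/20560) - 7056 = -23772087/20560 - 7056 = -168843447/20560 ≈ -8212.2)
((-90 - 79)² + v) - 381*3 = ((-90 - 79)² - 168843447/20560) - 381*3 = ((-169)² - 168843447/20560) - 1143 = (28561 - 168843447/20560) - 1143 = 418370713/20560 - 1143 = 394870633/20560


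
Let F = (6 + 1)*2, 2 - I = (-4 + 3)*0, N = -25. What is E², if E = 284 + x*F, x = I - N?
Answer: 438244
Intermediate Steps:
I = 2 (I = 2 - (-4 + 3)*0 = 2 - (-1)*0 = 2 - 1*0 = 2 + 0 = 2)
F = 14 (F = 7*2 = 14)
x = 27 (x = 2 - 1*(-25) = 2 + 25 = 27)
E = 662 (E = 284 + 27*14 = 284 + 378 = 662)
E² = 662² = 438244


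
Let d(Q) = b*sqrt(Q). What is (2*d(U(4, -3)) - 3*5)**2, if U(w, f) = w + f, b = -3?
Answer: 441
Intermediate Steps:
U(w, f) = f + w
d(Q) = -3*sqrt(Q)
(2*d(U(4, -3)) - 3*5)**2 = (2*(-3*sqrt(-3 + 4)) - 3*5)**2 = (2*(-3*sqrt(1)) - 15)**2 = (2*(-3*1) - 15)**2 = (2*(-3) - 15)**2 = (-6 - 15)**2 = (-21)**2 = 441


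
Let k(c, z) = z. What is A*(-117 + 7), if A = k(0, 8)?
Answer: -880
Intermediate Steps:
A = 8
A*(-117 + 7) = 8*(-117 + 7) = 8*(-110) = -880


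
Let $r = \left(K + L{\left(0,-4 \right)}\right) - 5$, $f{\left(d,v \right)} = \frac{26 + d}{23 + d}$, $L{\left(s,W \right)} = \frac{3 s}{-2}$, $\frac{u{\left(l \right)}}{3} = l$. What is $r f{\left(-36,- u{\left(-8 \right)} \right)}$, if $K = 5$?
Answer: $0$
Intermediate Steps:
$u{\left(l \right)} = 3 l$
$L{\left(s,W \right)} = - \frac{3 s}{2}$ ($L{\left(s,W \right)} = 3 s \left(- \frac{1}{2}\right) = - \frac{3 s}{2}$)
$f{\left(d,v \right)} = \frac{26 + d}{23 + d}$
$r = 0$ ($r = \left(5 - 0\right) - 5 = \left(5 + 0\right) - 5 = 5 - 5 = 0$)
$r f{\left(-36,- u{\left(-8 \right)} \right)} = 0 \frac{26 - 36}{23 - 36} = 0 \frac{1}{-13} \left(-10\right) = 0 \left(\left(- \frac{1}{13}\right) \left(-10\right)\right) = 0 \cdot \frac{10}{13} = 0$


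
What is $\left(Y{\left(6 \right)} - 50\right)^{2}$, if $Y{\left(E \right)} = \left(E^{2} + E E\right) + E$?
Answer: $784$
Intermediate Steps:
$Y{\left(E \right)} = E + 2 E^{2}$ ($Y{\left(E \right)} = \left(E^{2} + E^{2}\right) + E = 2 E^{2} + E = E + 2 E^{2}$)
$\left(Y{\left(6 \right)} - 50\right)^{2} = \left(6 \left(1 + 2 \cdot 6\right) - 50\right)^{2} = \left(6 \left(1 + 12\right) - 50\right)^{2} = \left(6 \cdot 13 - 50\right)^{2} = \left(78 - 50\right)^{2} = 28^{2} = 784$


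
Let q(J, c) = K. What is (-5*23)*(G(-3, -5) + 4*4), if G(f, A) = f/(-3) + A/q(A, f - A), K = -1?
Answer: -2530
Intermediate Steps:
q(J, c) = -1
G(f, A) = -A - f/3 (G(f, A) = f/(-3) + A/(-1) = f*(-⅓) + A*(-1) = -f/3 - A = -A - f/3)
(-5*23)*(G(-3, -5) + 4*4) = (-5*23)*((-1*(-5) - ⅓*(-3)) + 4*4) = -115*((5 + 1) + 16) = -115*(6 + 16) = -115*22 = -2530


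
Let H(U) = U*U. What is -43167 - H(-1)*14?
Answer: -43181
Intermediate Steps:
H(U) = U²
-43167 - H(-1)*14 = -43167 - (-1)²*14 = -43167 - 14 = -43181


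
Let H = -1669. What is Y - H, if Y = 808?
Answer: 2477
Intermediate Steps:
Y - H = 808 - 1*(-1669) = 808 + 1669 = 2477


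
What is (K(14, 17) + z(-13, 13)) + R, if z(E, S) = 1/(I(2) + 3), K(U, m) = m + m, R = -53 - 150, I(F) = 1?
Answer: -675/4 ≈ -168.75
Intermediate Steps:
R = -203
K(U, m) = 2*m
z(E, S) = ¼ (z(E, S) = 1/(1 + 3) = 1/4 = ¼)
(K(14, 17) + z(-13, 13)) + R = (2*17 + ¼) - 203 = (34 + ¼) - 203 = 137/4 - 203 = -675/4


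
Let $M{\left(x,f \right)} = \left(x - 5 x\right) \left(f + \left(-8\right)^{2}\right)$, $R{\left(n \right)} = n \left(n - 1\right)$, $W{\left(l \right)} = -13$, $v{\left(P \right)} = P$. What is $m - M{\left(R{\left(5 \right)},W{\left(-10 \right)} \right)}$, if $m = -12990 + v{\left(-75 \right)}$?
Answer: $-8985$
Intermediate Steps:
$R{\left(n \right)} = n \left(-1 + n\right)$
$M{\left(x,f \right)} = - 4 x \left(64 + f\right)$ ($M{\left(x,f \right)} = - 4 x \left(f + 64\right) = - 4 x \left(64 + f\right)$)
$m = -13065$ ($m = -12990 - 75 = -13065$)
$m - M{\left(R{\left(5 \right)},W{\left(-10 \right)} \right)} = -13065 - - 4 \cdot 5 \left(-1 + 5\right) \left(64 - 13\right) = -13065 - \left(-4\right) 5 \cdot 4 \cdot 51 = -13065 - \left(-4\right) 20 \cdot 51 = -13065 - -4080 = -13065 + 4080 = -8985$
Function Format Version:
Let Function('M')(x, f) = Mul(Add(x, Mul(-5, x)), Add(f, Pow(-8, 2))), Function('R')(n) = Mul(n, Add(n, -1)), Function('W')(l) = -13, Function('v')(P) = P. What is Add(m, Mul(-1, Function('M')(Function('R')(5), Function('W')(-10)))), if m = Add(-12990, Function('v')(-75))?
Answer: -8985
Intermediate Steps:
Function('R')(n) = Mul(n, Add(-1, n))
Function('M')(x, f) = Mul(-4, x, Add(64, f)) (Function('M')(x, f) = Mul(Mul(-4, x), Add(f, 64)) = Mul(Mul(-4, x), Add(64, f)) = Mul(-4, x, Add(64, f)))
m = -13065 (m = Add(-12990, -75) = -13065)
Add(m, Mul(-1, Function('M')(Function('R')(5), Function('W')(-10)))) = Add(-13065, Mul(-1, Mul(-4, Mul(5, Add(-1, 5)), Add(64, -13)))) = Add(-13065, Mul(-1, Mul(-4, Mul(5, 4), 51))) = Add(-13065, Mul(-1, Mul(-4, 20, 51))) = Add(-13065, Mul(-1, -4080)) = Add(-13065, 4080) = -8985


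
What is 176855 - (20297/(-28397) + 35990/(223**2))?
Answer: 249746556052598/1412154413 ≈ 1.7686e+5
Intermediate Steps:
176855 - (20297/(-28397) + 35990/(223**2)) = 176855 - (20297*(-1/28397) + 35990/49729) = 176855 - (-20297/28397 + 35990*(1/49729)) = 176855 - (-20297/28397 + 35990/49729) = 176855 - 1*12658517/1412154413 = 176855 - 12658517/1412154413 = 249746556052598/1412154413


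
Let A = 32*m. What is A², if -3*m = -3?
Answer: 1024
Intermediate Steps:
m = 1 (m = -⅓*(-3) = 1)
A = 32 (A = 32*1 = 32)
A² = 32² = 1024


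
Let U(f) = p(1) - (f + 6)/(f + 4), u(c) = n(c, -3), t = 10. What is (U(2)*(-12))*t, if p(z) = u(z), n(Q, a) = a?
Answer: 520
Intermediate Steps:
u(c) = -3
p(z) = -3
U(f) = -3 - (6 + f)/(4 + f) (U(f) = -3 - (f + 6)/(f + 4) = -3 - (6 + f)/(4 + f))
(U(2)*(-12))*t = ((2*(-9 - 2*2)/(4 + 2))*(-12))*10 = ((2*(-9 - 4)/6)*(-12))*10 = ((2*(⅙)*(-13))*(-12))*10 = -13/3*(-12)*10 = 52*10 = 520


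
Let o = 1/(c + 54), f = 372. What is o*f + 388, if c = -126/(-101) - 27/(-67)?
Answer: 49544360/125529 ≈ 394.68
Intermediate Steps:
c = 11169/6767 (c = -126*(-1/101) - 27*(-1/67) = 126/101 + 27/67 = 11169/6767 ≈ 1.6505)
o = 6767/376587 (o = 1/(11169/6767 + 54) = 1/(376587/6767) = 6767/376587 ≈ 0.017969)
o*f + 388 = (6767/376587)*372 + 388 = 839108/125529 + 388 = 49544360/125529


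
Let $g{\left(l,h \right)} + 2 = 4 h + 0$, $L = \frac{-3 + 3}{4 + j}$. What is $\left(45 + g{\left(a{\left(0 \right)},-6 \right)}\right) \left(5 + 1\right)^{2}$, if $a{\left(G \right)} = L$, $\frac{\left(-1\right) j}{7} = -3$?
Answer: $684$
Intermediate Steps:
$j = 21$ ($j = \left(-7\right) \left(-3\right) = 21$)
$L = 0$ ($L = \frac{-3 + 3}{4 + 21} = \frac{0}{25} = 0 \cdot \frac{1}{25} = 0$)
$a{\left(G \right)} = 0$
$g{\left(l,h \right)} = -2 + 4 h$ ($g{\left(l,h \right)} = -2 + \left(4 h + 0\right) = -2 + 4 h$)
$\left(45 + g{\left(a{\left(0 \right)},-6 \right)}\right) \left(5 + 1\right)^{2} = \left(45 + \left(-2 + 4 \left(-6\right)\right)\right) \left(5 + 1\right)^{2} = \left(45 - 26\right) 6^{2} = \left(45 - 26\right) 36 = 19 \cdot 36 = 684$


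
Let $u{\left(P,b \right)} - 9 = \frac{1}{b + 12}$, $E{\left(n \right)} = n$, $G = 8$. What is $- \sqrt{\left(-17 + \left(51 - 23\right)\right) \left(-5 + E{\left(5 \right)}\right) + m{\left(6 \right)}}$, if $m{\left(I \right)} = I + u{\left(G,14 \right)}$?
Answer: $- \frac{\sqrt{10166}}{26} \approx -3.8779$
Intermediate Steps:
$u{\left(P,b \right)} = 9 + \frac{1}{12 + b}$ ($u{\left(P,b \right)} = 9 + \frac{1}{b + 12} = 9 + \frac{1}{12 + b}$)
$m{\left(I \right)} = \frac{235}{26} + I$ ($m{\left(I \right)} = I + \frac{109 + 9 \cdot 14}{12 + 14} = I + \frac{109 + 126}{26} = I + \frac{1}{26} \cdot 235 = I + \frac{235}{26} = \frac{235}{26} + I$)
$- \sqrt{\left(-17 + \left(51 - 23\right)\right) \left(-5 + E{\left(5 \right)}\right) + m{\left(6 \right)}} = - \sqrt{\left(-17 + \left(51 - 23\right)\right) \left(-5 + 5\right) + \left(\frac{235}{26} + 6\right)} = - \sqrt{\left(-17 + \left(51 - 23\right)\right) 0 + \frac{391}{26}} = - \sqrt{\left(-17 + 28\right) 0 + \frac{391}{26}} = - \sqrt{11 \cdot 0 + \frac{391}{26}} = - \sqrt{0 + \frac{391}{26}} = - \sqrt{\frac{391}{26}} = - \frac{\sqrt{10166}}{26}$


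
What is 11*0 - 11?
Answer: -11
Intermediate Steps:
11*0 - 11 = 0 - 11 = -11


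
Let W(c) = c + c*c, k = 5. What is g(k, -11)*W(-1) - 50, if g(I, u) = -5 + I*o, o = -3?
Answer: -50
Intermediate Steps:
W(c) = c + c²
g(I, u) = -5 - 3*I (g(I, u) = -5 + I*(-3) = -5 - 3*I)
g(k, -11)*W(-1) - 50 = (-5 - 3*5)*(-(1 - 1)) - 50 = (-5 - 15)*(-1*0) - 50 = -20*0 - 50 = 0 - 50 = -50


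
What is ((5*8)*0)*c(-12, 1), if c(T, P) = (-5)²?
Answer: 0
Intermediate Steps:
c(T, P) = 25
((5*8)*0)*c(-12, 1) = ((5*8)*0)*25 = (40*0)*25 = 0*25 = 0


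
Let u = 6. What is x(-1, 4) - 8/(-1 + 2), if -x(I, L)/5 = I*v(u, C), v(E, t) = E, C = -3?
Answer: 22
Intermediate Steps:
x(I, L) = -30*I (x(I, L) = -5*I*6 = -30*I)
x(-1, 4) - 8/(-1 + 2) = -30*(-1) - 8/(-1 + 2) = 30 - 8/1 = 30 + 1*(-8) = 30 - 8 = 22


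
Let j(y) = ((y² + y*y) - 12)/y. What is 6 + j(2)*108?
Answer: -210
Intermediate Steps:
j(y) = (-12 + 2*y²)/y (j(y) = ((y² + y²) - 12)/y = (2*y² - 12)/y = (-12 + 2*y²)/y)
6 + j(2)*108 = 6 + (-12/2 + 2*2)*108 = 6 + (-12*½ + 4)*108 = 6 + (-6 + 4)*108 = 6 - 2*108 = 6 - 216 = -210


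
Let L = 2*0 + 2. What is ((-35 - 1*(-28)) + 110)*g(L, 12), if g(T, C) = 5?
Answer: 515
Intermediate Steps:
L = 2 (L = 0 + 2 = 2)
((-35 - 1*(-28)) + 110)*g(L, 12) = ((-35 - 1*(-28)) + 110)*5 = ((-35 + 28) + 110)*5 = (-7 + 110)*5 = 103*5 = 515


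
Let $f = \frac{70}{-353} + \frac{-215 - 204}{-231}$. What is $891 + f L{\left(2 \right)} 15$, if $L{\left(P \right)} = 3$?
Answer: $\frac{26194326}{27181} \approx 963.7$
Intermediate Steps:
$f = \frac{131737}{81543}$ ($f = 70 \left(- \frac{1}{353}\right) + \left(-215 - 204\right) \left(- \frac{1}{231}\right) = - \frac{70}{353} - - \frac{419}{231} = - \frac{70}{353} + \frac{419}{231} = \frac{131737}{81543} \approx 1.6156$)
$891 + f L{\left(2 \right)} 15 = 891 + \frac{131737 \cdot 3 \cdot 15}{81543} = 891 + \frac{131737}{81543} \cdot 45 = 891 + \frac{1976055}{27181} = \frac{26194326}{27181}$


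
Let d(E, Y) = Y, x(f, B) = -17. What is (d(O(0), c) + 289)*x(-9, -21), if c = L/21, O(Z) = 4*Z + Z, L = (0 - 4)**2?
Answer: -103445/21 ≈ -4926.0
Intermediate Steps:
L = 16 (L = (-4)**2 = 16)
O(Z) = 5*Z
c = 16/21 ≈ 0.76190
(d(O(0), c) + 289)*x(-9, -21) = (16/21 + 289)*(-17) = (6085/21)*(-17) = -103445/21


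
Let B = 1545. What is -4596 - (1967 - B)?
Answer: -5018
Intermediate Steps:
-4596 - (1967 - B) = -4596 - (1967 - 1*1545) = -4596 - (1967 - 1545) = -4596 - 1*422 = -4596 - 422 = -5018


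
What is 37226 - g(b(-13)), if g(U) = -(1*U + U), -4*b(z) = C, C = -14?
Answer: 37233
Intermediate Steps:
b(z) = 7/2 (b(z) = -¼*(-14) = 7/2)
g(U) = -2*U (g(U) = -(U + U) = -2*U)
37226 - g(b(-13)) = 37226 - (-2)*7/2 = 37226 - 1*(-7) = 37226 + 7 = 37233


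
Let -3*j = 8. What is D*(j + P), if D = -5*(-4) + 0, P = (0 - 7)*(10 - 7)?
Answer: -1420/3 ≈ -473.33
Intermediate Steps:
j = -8/3 (j = -⅓*8 = -8/3 ≈ -2.6667)
P = -21 (P = -7*3 = -21)
D = 20 (D = 20 + 0 = 20)
D*(j + P) = 20*(-8/3 - 21) = 20*(-71/3) = -1420/3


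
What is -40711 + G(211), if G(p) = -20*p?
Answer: -44931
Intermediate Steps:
-40711 + G(211) = -40711 - 20*211 = -40711 - 4220 = -44931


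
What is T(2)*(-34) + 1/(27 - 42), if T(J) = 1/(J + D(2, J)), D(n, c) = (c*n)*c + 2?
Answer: -29/10 ≈ -2.9000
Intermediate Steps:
D(n, c) = 2 + n*c² (D(n, c) = n*c² + 2 = 2 + n*c²)
T(J) = 1/(2 + J + 2*J²) (T(J) = 1/(J + (2 + 2*J²)) = 1/(2 + J + 2*J²))
T(2)*(-34) + 1/(27 - 42) = -34/(2 + 2 + 2*2²) + 1/(27 - 42) = -34/(2 + 2 + 2*4) + 1/(-15) = -34/(2 + 2 + 8) - 1/15 = -34/12 - 1/15 = (1/12)*(-34) - 1/15 = -17/6 - 1/15 = -29/10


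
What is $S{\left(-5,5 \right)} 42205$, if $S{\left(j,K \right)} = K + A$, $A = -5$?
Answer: $0$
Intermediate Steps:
$S{\left(j,K \right)} = -5 + K$ ($S{\left(j,K \right)} = K - 5 = -5 + K$)
$S{\left(-5,5 \right)} 42205 = \left(-5 + 5\right) 42205 = 0 \cdot 42205 = 0$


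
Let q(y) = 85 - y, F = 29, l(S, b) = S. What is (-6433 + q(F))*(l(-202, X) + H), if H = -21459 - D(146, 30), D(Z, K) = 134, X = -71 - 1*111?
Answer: 138986715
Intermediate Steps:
X = -182 (X = -71 - 111 = -182)
H = -21593 (H = -21459 - 1*134 = -21459 - 134 = -21593)
(-6433 + q(F))*(l(-202, X) + H) = (-6433 + (85 - 1*29))*(-202 - 21593) = (-6433 + (85 - 29))*(-21795) = (-6433 + 56)*(-21795) = -6377*(-21795) = 138986715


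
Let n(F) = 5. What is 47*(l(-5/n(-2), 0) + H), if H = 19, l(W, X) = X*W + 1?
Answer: 940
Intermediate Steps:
l(W, X) = 1 + W*X (l(W, X) = W*X + 1 = 1 + W*X)
47*(l(-5/n(-2), 0) + H) = 47*((1 - 5/5*0) + 19) = 47*((1 - 5*1/5*0) + 19) = 47*((1 - 1*0) + 19) = 47*((1 + 0) + 19) = 47*(1 + 19) = 47*20 = 940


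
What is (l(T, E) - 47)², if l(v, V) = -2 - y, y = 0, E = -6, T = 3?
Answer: 2401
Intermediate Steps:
l(v, V) = -2 (l(v, V) = -2 - 1*0 = -2 + 0 = -2)
(l(T, E) - 47)² = (-2 - 47)² = (-49)² = 2401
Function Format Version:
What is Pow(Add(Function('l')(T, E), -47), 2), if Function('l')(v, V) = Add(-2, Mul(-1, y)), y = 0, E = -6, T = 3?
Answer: 2401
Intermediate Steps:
Function('l')(v, V) = -2 (Function('l')(v, V) = Add(-2, Mul(-1, 0)) = Add(-2, 0) = -2)
Pow(Add(Function('l')(T, E), -47), 2) = Pow(Add(-2, -47), 2) = Pow(-49, 2) = 2401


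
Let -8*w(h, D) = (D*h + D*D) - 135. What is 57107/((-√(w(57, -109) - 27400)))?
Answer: 114214*I*√449466/224733 ≈ 340.72*I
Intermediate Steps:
w(h, D) = 135/8 - D²/8 - D*h/8 (w(h, D) = -((D*h + D*D) - 135)/8 = -((D*h + D²) - 135)/8 = -((D² + D*h) - 135)/8 = -(-135 + D² + D*h)/8 = 135/8 - D²/8 - D*h/8)
57107/((-√(w(57, -109) - 27400))) = 57107/((-√((135/8 - ⅛*(-109)² - ⅛*(-109)*57) - 27400))) = 57107/((-√((135/8 - ⅛*11881 + 6213/8) - 27400))) = 57107/((-√((135/8 - 11881/8 + 6213/8) - 27400))) = 57107/((-√(-5533/8 - 27400))) = 57107/((-√(-224733/8))) = 57107/((-I*√449466/4)) = 57107*(2*I*√449466/224733) = 114214*I*√449466/224733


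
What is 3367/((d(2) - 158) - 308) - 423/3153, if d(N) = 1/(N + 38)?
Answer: -144176779/19589589 ≈ -7.3599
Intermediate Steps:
d(N) = 1/(38 + N)
3367/((d(2) - 158) - 308) - 423/3153 = 3367/((1/(38 + 2) - 158) - 308) - 423/3153 = 3367/((1/40 - 158) - 308) - 423*1/3153 = 3367/((1/40 - 158) - 308) - 141/1051 = 3367/(-6319/40 - 308) - 141/1051 = 3367/(-18639/40) - 141/1051 = 3367*(-40/18639) - 141/1051 = -134680/18639 - 141/1051 = -144176779/19589589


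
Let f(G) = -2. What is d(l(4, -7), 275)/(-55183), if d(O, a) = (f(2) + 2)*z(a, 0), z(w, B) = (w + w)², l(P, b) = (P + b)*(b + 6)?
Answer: 0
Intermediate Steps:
l(P, b) = (6 + b)*(P + b) (l(P, b) = (P + b)*(6 + b) = (6 + b)*(P + b))
z(w, B) = 4*w² (z(w, B) = (2*w)² = 4*w²)
d(O, a) = 0 (d(O, a) = (-2 + 2)*(4*a²) = 0*(4*a²) = 0)
d(l(4, -7), 275)/(-55183) = 0/(-55183) = 0*(-1/55183) = 0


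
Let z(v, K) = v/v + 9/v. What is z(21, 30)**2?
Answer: 100/49 ≈ 2.0408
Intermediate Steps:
z(v, K) = 1 + 9/v
z(21, 30)**2 = ((9 + 21)/21)**2 = ((1/21)*30)**2 = (10/7)**2 = 100/49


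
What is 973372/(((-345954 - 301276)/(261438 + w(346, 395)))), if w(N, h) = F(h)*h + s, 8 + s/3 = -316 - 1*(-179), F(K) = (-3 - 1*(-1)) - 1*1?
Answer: -126449783148/323615 ≈ -3.9074e+5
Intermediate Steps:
F(K) = -3 (F(K) = (-3 + 1) - 1 = -2 - 1 = -3)
s = -435 (s = -24 + 3*(-316 - 1*(-179)) = -24 + 3*(-316 + 179) = -24 + 3*(-137) = -24 - 411 = -435)
w(N, h) = -435 - 3*h (w(N, h) = -3*h - 435 = -435 - 3*h)
973372/(((-345954 - 301276)/(261438 + w(346, 395)))) = 973372/(((-345954 - 301276)/(261438 + (-435 - 3*395)))) = 973372/((-647230/(261438 + (-435 - 1185)))) = 973372/((-647230/(261438 - 1620))) = 973372/((-647230/259818)) = 973372/((-647230*1/259818)) = 973372/(-323615/129909) = 973372*(-129909/323615) = -126449783148/323615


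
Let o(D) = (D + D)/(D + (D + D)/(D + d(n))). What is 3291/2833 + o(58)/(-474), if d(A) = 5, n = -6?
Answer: 16839792/14547455 ≈ 1.1576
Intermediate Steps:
o(D) = 2*D/(D + 2*D/(5 + D)) (o(D) = (D + D)/(D + (D + D)/(D + 5)) = (2*D)/(D + (2*D)/(5 + D)) = (2*D)/(D + 2*D/(5 + D)) = 2*D/(D + 2*D/(5 + D)))
3291/2833 + o(58)/(-474) = 3291/2833 + (2*(5 + 58)/(7 + 58))/(-474) = 3291*(1/2833) + (2*63/65)*(-1/474) = 3291/2833 + (2*(1/65)*63)*(-1/474) = 3291/2833 + (126/65)*(-1/474) = 3291/2833 - 21/5135 = 16839792/14547455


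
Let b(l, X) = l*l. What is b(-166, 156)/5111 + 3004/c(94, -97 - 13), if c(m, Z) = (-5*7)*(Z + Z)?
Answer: 56883661/9838675 ≈ 5.7816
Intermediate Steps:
c(m, Z) = -70*Z
b(l, X) = l**2
b(-166, 156)/5111 + 3004/c(94, -97 - 13) = (-166)**2/5111 + 3004/((-70*(-97 - 13))) = 27556*(1/5111) + 3004/((-70*(-110))) = 27556/5111 + 3004/7700 = 27556/5111 + 3004*(1/7700) = 27556/5111 + 751/1925 = 56883661/9838675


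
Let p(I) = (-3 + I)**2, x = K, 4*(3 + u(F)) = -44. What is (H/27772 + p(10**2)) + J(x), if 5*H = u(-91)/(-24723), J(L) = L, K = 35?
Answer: 16210794953167/1716517890 ≈ 9444.0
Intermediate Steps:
u(F) = -14 (u(F) = -3 + (1/4)*(-44) = -3 - 11 = -14)
x = 35
H = 14/123615 (H = (-14/(-24723))/5 = (-14*(-1/24723))/5 = (1/5)*(14/24723) = 14/123615 ≈ 0.00011325)
(H/27772 + p(10**2)) + J(x) = ((14/123615)/27772 + (-3 + 10**2)**2) + 35 = ((14/123615)*(1/27772) + (-3 + 100)**2) + 35 = (7/1716517890 + 97**2) + 35 = (7/1716517890 + 9409) + 35 = 16150716827017/1716517890 + 35 = 16210794953167/1716517890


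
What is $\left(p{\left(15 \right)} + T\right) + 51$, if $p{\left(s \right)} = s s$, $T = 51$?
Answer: $327$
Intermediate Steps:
$p{\left(s \right)} = s^{2}$
$\left(p{\left(15 \right)} + T\right) + 51 = \left(15^{2} + 51\right) + 51 = \left(225 + 51\right) + 51 = 276 + 51 = 327$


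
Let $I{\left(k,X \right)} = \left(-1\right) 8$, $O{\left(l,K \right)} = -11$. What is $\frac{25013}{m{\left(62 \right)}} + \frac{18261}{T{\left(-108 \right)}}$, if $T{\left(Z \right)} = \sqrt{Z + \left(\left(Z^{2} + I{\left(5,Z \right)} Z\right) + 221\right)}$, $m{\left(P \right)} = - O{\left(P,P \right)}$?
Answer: $\frac{25013}{11} + \frac{18261 \sqrt{12641}}{12641} \approx 2436.3$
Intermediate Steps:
$I{\left(k,X \right)} = -8$
$m{\left(P \right)} = 11$ ($m{\left(P \right)} = \left(-1\right) \left(-11\right) = 11$)
$T{\left(Z \right)} = \sqrt{221 + Z^{2} - 7 Z}$ ($T{\left(Z \right)} = \sqrt{Z + \left(\left(Z^{2} - 8 Z\right) + 221\right)} = \sqrt{Z + \left(221 + Z^{2} - 8 Z\right)} = \sqrt{221 + Z^{2} - 7 Z}$)
$\frac{25013}{m{\left(62 \right)}} + \frac{18261}{T{\left(-108 \right)}} = \frac{25013}{11} + \frac{18261}{\sqrt{221 + \left(-108\right)^{2} - -756}} = 25013 \cdot \frac{1}{11} + \frac{18261}{\sqrt{221 + 11664 + 756}} = \frac{25013}{11} + \frac{18261}{\sqrt{12641}} = \frac{25013}{11} + 18261 \frac{\sqrt{12641}}{12641} = \frac{25013}{11} + \frac{18261 \sqrt{12641}}{12641}$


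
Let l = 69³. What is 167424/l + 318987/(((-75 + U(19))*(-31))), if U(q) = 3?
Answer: 3894955213/27156744 ≈ 143.43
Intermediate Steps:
l = 328509
167424/l + 318987/(((-75 + U(19))*(-31))) = 167424/328509 + 318987/(((-75 + 3)*(-31))) = 167424*(1/328509) + 318987/((-72*(-31))) = 55808/109503 + 318987/2232 = 55808/109503 + 318987*(1/2232) = 55808/109503 + 35443/248 = 3894955213/27156744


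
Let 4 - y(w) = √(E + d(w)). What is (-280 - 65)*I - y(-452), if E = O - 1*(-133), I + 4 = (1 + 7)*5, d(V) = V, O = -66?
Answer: -12424 + I*√385 ≈ -12424.0 + 19.621*I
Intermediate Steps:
I = 36 (I = -4 + (1 + 7)*5 = -4 + 8*5 = -4 + 40 = 36)
E = 67 (E = -66 - 1*(-133) = -66 + 133 = 67)
y(w) = 4 - √(67 + w)
(-280 - 65)*I - y(-452) = (-280 - 65)*36 - (4 - √(67 - 452)) = -345*36 - (4 - √(-385)) = -12420 - (4 - I*√385) = -12420 + (-4 + I*√385) = -12424 + I*√385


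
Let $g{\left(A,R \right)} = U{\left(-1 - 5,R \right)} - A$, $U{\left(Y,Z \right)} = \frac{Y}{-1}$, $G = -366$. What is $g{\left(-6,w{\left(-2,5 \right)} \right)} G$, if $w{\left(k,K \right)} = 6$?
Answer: $-4392$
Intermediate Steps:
$U{\left(Y,Z \right)} = - Y$ ($U{\left(Y,Z \right)} = Y \left(-1\right) = - Y$)
$g{\left(A,R \right)} = 6 - A$ ($g{\left(A,R \right)} = - (-1 - 5) - A = \left(-1\right) \left(-6\right) - A = 6 - A$)
$g{\left(-6,w{\left(-2,5 \right)} \right)} G = \left(6 - -6\right) \left(-366\right) = \left(6 + 6\right) \left(-366\right) = 12 \left(-366\right) = -4392$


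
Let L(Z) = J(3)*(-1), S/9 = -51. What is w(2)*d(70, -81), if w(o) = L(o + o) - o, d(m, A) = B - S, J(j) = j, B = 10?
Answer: -2345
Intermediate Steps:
S = -459 (S = 9*(-51) = -459)
d(m, A) = 469 (d(m, A) = 10 - 1*(-459) = 10 + 459 = 469)
L(Z) = -3 (L(Z) = 3*(-1) = -3)
w(o) = -3 - o
w(2)*d(70, -81) = (-3 - 1*2)*469 = (-3 - 2)*469 = -5*469 = -2345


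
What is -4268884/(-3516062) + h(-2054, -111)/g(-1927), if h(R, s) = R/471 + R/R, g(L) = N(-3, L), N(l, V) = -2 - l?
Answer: -1777640891/828032601 ≈ -2.1468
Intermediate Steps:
g(L) = 1 (g(L) = -2 - 1*(-3) = -2 + 3 = 1)
h(R, s) = 1 + R/471 (h(R, s) = R*(1/471) + 1 = R/471 + 1 = 1 + R/471)
-4268884/(-3516062) + h(-2054, -111)/g(-1927) = -4268884/(-3516062) + (1 + (1/471)*(-2054))/1 = -4268884*(-1/3516062) + (1 - 2054/471)*1 = 2134442/1758031 - 1583/471*1 = 2134442/1758031 - 1583/471 = -1777640891/828032601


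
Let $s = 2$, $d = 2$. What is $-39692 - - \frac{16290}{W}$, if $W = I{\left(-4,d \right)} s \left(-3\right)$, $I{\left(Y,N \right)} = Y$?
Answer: $- \frac{156053}{4} \approx -39013.0$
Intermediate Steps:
$W = 24$ ($W = \left(-4\right) 2 \left(-3\right) = \left(-8\right) \left(-3\right) = 24$)
$-39692 - - \frac{16290}{W} = -39692 - - \frac{16290}{24} = -39692 - \left(-16290\right) \frac{1}{24} = -39692 - - \frac{2715}{4} = -39692 + \frac{2715}{4} = - \frac{156053}{4}$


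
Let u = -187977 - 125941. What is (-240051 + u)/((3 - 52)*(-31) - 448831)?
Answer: 553969/447312 ≈ 1.2384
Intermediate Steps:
u = -313918
(-240051 + u)/((3 - 52)*(-31) - 448831) = (-240051 - 313918)/((3 - 52)*(-31) - 448831) = -553969/(-49*(-31) - 448831) = -553969/(1519 - 448831) = -553969/(-447312) = -553969*(-1/447312) = 553969/447312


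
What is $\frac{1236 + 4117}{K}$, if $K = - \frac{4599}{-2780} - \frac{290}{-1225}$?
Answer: $\frac{729185660}{257599} \approx 2830.7$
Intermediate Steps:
$K = \frac{257599}{136220}$ ($K = \left(-4599\right) \left(- \frac{1}{2780}\right) - - \frac{58}{245} = \frac{4599}{2780} + \frac{58}{245} = \frac{257599}{136220} \approx 1.8911$)
$\frac{1236 + 4117}{K} = \frac{1236 + 4117}{\frac{257599}{136220}} = 5353 \cdot \frac{136220}{257599} = \frac{729185660}{257599}$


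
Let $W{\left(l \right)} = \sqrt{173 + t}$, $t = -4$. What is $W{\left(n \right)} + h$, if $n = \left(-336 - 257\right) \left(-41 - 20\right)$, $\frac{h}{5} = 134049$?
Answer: $670258$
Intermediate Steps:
$h = 670245$ ($h = 5 \cdot 134049 = 670245$)
$n = 36173$ ($n = \left(-593\right) \left(-61\right) = 36173$)
$W{\left(l \right)} = 13$ ($W{\left(l \right)} = \sqrt{173 - 4} = \sqrt{169} = 13$)
$W{\left(n \right)} + h = 13 + 670245 = 670258$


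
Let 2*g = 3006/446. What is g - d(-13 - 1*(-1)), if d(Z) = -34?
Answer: 16667/446 ≈ 37.370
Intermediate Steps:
g = 1503/446 (g = (3006/446)/2 = (3006*(1/446))/2 = (½)*(1503/223) = 1503/446 ≈ 3.3700)
g - d(-13 - 1*(-1)) = 1503/446 - 1*(-34) = 1503/446 + 34 = 16667/446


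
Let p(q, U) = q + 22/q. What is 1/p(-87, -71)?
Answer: -87/7591 ≈ -0.011461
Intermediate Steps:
1/p(-87, -71) = 1/(-87 + 22/(-87)) = 1/(-87 + 22*(-1/87)) = 1/(-87 - 22/87) = 1/(-7591/87) = -87/7591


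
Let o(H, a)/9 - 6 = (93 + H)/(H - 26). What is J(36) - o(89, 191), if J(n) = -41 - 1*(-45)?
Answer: -76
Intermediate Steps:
o(H, a) = 54 + 9*(93 + H)/(-26 + H) (o(H, a) = 54 + 9*((93 + H)/(H - 26)) = 54 + 9*((93 + H)/(-26 + H)) = 54 + 9*(93 + H)/(-26 + H))
J(n) = 4 (J(n) = -41 + 45 = 4)
J(36) - o(89, 191) = 4 - 63*(-9 + 89)/(-26 + 89) = 4 - 63*80/63 = 4 - 1*80 = 4 - 80 = -76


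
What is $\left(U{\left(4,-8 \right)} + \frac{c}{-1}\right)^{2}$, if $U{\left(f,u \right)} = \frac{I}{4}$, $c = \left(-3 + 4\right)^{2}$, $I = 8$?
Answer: $1$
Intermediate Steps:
$c = 1$ ($c = 1^{2} = 1$)
$U{\left(f,u \right)} = 2$ ($U{\left(f,u \right)} = \frac{8}{4} = 8 \cdot \frac{1}{4} = 2$)
$\left(U{\left(4,-8 \right)} + \frac{c}{-1}\right)^{2} = \left(2 + 1 \frac{1}{-1}\right)^{2} = \left(2 + 1 \left(-1\right)\right)^{2} = \left(2 - 1\right)^{2} = 1^{2} = 1$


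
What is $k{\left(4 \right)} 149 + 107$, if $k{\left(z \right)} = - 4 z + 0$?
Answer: $-2277$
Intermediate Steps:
$k{\left(z \right)} = - 4 z$
$k{\left(4 \right)} 149 + 107 = \left(-4\right) 4 \cdot 149 + 107 = \left(-16\right) 149 + 107 = -2384 + 107 = -2277$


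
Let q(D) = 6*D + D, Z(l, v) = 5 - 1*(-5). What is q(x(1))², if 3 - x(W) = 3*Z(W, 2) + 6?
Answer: 53361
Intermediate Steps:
Z(l, v) = 10 (Z(l, v) = 5 + 5 = 10)
x(W) = -33 (x(W) = 3 - (3*10 + 6) = 3 - (30 + 6) = 3 - 1*36 = 3 - 36 = -33)
q(D) = 7*D
q(x(1))² = (7*(-33))² = (-231)² = 53361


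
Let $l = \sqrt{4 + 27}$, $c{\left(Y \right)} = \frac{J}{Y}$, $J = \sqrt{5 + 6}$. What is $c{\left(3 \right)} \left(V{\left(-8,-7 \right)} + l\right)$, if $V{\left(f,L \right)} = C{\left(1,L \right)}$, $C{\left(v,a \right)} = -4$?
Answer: $\frac{\sqrt{11} \left(-4 + \sqrt{31}\right)}{3} \approx 1.7332$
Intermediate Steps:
$J = \sqrt{11} \approx 3.3166$
$V{\left(f,L \right)} = -4$
$c{\left(Y \right)} = \frac{\sqrt{11}}{Y}$
$l = \sqrt{31} \approx 5.5678$
$c{\left(3 \right)} \left(V{\left(-8,-7 \right)} + l\right) = \frac{\sqrt{11}}{3} \left(-4 + \sqrt{31}\right) = \frac{\sqrt{11} \left(-4 + \sqrt{31}\right)}{3}$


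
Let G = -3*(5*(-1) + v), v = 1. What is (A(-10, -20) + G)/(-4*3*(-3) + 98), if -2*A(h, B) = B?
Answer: 11/67 ≈ 0.16418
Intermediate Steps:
A(h, B) = -B/2
G = 12 (G = -3*(5*(-1) + 1) = -3*(-5 + 1) = -3*(-4) = 12)
(A(-10, -20) + G)/(-4*3*(-3) + 98) = (-½*(-20) + 12)/(-4*3*(-3) + 98) = (10 + 12)/(-12*(-3) + 98) = 22/(36 + 98) = 22/134 = 22*(1/134) = 11/67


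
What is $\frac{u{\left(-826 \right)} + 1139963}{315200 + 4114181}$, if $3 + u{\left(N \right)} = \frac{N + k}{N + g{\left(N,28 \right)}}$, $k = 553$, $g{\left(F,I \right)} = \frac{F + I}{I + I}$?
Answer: $\frac{3831406652}{14887149541} \approx 0.25736$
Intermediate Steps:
$g{\left(F,I \right)} = \frac{F + I}{2 I}$
$u{\left(N \right)} = -3 + \frac{553 + N}{\frac{1}{2} + \frac{57 N}{56}}$ ($u{\left(N \right)} = -3 + \frac{N + 553}{N + \frac{N + 28}{2 \cdot 28}} = -3 + \frac{553 + N}{N + \frac{1}{2} \cdot \frac{1}{28} \left(28 + N\right)} = -3 + \frac{553 + N}{N + \left(\frac{1}{2} + \frac{N}{56}\right)} = -3 + \frac{553 + N}{\frac{1}{2} + \frac{57 N}{56}}$)
$\frac{u{\left(-826 \right)} + 1139963}{315200 + 4114181} = \frac{\frac{30884 - -94990}{28 + 57 \left(-826\right)} + 1139963}{315200 + 4114181} = \frac{\frac{30884 + 94990}{28 - 47082} + 1139963}{4429381} = \left(\frac{1}{-47054} \cdot 125874 + 1139963\right) \frac{1}{4429381} = \left(\left(- \frac{1}{47054}\right) 125874 + 1139963\right) \frac{1}{4429381} = \left(- \frac{8991}{3361} + 1139963\right) \frac{1}{4429381} = \frac{3831406652}{3361} \cdot \frac{1}{4429381} = \frac{3831406652}{14887149541}$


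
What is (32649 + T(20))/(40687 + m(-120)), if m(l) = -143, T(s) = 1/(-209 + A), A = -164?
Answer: 3044519/3780728 ≈ 0.80527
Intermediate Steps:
T(s) = -1/373 (T(s) = 1/(-209 - 164) = 1/(-373) = -1/373)
(32649 + T(20))/(40687 + m(-120)) = (32649 - 1/373)/(40687 - 143) = (12178076/373)/40544 = (12178076/373)*(1/40544) = 3044519/3780728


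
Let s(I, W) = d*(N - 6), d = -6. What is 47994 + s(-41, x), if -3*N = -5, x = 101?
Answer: 48020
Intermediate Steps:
N = 5/3 (N = -⅓*(-5) = 5/3 ≈ 1.6667)
s(I, W) = 26 (s(I, W) = -6*(5/3 - 6) = -6*(-13/3) = 26)
47994 + s(-41, x) = 47994 + 26 = 48020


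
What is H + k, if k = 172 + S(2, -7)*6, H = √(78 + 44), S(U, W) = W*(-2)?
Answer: 256 + √122 ≈ 267.05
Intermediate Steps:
S(U, W) = -2*W
H = √122 ≈ 11.045
k = 256 (k = 172 - 2*(-7)*6 = 172 + 14*6 = 172 + 84 = 256)
H + k = √122 + 256 = 256 + √122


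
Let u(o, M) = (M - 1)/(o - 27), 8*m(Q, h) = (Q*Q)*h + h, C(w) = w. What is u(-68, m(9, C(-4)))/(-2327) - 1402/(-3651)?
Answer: 309779788/807108315 ≈ 0.38381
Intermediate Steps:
m(Q, h) = h/8 + h*Q²/8 (m(Q, h) = ((Q*Q)*h + h)/8 = (Q²*h + h)/8 = (h*Q² + h)/8 = (h + h*Q²)/8 = h/8 + h*Q²/8)
u(o, M) = (-1 + M)/(-27 + o)
u(-68, m(9, C(-4)))/(-2327) - 1402/(-3651) = ((-1 + (⅛)*(-4)*(1 + 9²))/(-27 - 68))/(-2327) - 1402/(-3651) = ((-1 + (⅛)*(-4)*(1 + 81))/(-95))*(-1/2327) - 1402*(-1/3651) = -(-1 + (⅛)*(-4)*82)/95*(-1/2327) + 1402/3651 = -(-1 - 41)/95*(-1/2327) + 1402/3651 = -1/95*(-42)*(-1/2327) + 1402/3651 = (42/95)*(-1/2327) + 1402/3651 = -42/221065 + 1402/3651 = 309779788/807108315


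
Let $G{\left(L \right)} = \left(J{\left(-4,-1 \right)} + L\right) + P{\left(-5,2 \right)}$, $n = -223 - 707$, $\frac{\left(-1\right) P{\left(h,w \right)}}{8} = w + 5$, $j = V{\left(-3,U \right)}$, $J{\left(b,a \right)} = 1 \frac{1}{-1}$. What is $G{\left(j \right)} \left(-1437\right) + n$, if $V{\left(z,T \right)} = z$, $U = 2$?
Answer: $85290$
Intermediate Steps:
$J{\left(b,a \right)} = -1$ ($J{\left(b,a \right)} = 1 \left(-1\right) = -1$)
$j = -3$
$P{\left(h,w \right)} = -40 - 8 w$ ($P{\left(h,w \right)} = - 8 \left(w + 5\right) = - 8 \left(5 + w\right) = -40 - 8 w$)
$n = -930$ ($n = -223 - 707 = -930$)
$G{\left(L \right)} = -57 + L$ ($G{\left(L \right)} = \left(-1 + L\right) - 56 = -57 + L$)
$G{\left(j \right)} \left(-1437\right) + n = \left(-57 - 3\right) \left(-1437\right) - 930 = \left(-60\right) \left(-1437\right) - 930 = 86220 - 930 = 85290$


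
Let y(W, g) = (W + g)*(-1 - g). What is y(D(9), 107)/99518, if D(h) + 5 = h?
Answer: -5994/49759 ≈ -0.12046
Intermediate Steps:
D(h) = -5 + h
y(W, g) = (-1 - g)*(W + g)
y(D(9), 107)/99518 = (-(-5 + 9) - 1*107 - 1*107² - 1*(-5 + 9)*107)/99518 = (-1*4 - 107 - 1*11449 - 1*4*107)*(1/99518) = (-4 - 107 - 11449 - 428)*(1/99518) = -11988*1/99518 = -5994/49759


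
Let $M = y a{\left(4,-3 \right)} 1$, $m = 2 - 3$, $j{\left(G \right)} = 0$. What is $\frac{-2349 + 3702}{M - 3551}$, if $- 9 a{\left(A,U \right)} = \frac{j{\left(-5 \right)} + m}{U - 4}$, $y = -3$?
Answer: $- \frac{28413}{74570} \approx -0.38102$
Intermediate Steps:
$m = -1$
$a{\left(A,U \right)} = \frac{1}{9 \left(-4 + U\right)}$ ($a{\left(A,U \right)} = - \frac{\left(0 - 1\right) \frac{1}{U - 4}}{9} = - \frac{\left(-1\right) \frac{1}{-4 + U}}{9} = \frac{1}{9 \left(-4 + U\right)}$)
$M = \frac{1}{21}$ ($M = - 3 \frac{1}{9 \left(-4 - 3\right)} 1 = - 3 \frac{1}{9 \left(-7\right)} 1 = - 3 \cdot \frac{1}{9} \left(- \frac{1}{7}\right) 1 = \left(-3\right) \left(- \frac{1}{63}\right) 1 = \frac{1}{21} \cdot 1 = \frac{1}{21} \approx 0.047619$)
$\frac{-2349 + 3702}{M - 3551} = \frac{-2349 + 3702}{\frac{1}{21} - 3551} = \frac{1353}{- \frac{74570}{21}} = 1353 \left(- \frac{21}{74570}\right) = - \frac{28413}{74570}$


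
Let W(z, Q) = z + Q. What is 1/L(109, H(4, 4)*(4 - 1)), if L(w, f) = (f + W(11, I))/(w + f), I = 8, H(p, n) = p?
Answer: 121/31 ≈ 3.9032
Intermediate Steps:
W(z, Q) = Q + z
L(w, f) = (19 + f)/(f + w) (L(w, f) = (f + (8 + 11))/(w + f) = (f + 19)/(f + w) = (19 + f)/(f + w))
1/L(109, H(4, 4)*(4 - 1)) = 1/((19 + 4*(4 - 1))/(4*(4 - 1) + 109)) = 1/((19 + 4*3)/(4*3 + 109)) = 1/((19 + 12)/(12 + 109)) = 1/(31/121) = 121/31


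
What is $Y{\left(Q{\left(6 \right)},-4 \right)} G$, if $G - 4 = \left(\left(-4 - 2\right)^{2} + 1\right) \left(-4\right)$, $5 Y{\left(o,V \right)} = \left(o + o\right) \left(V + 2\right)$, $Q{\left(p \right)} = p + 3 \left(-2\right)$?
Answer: $0$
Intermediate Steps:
$Q{\left(p \right)} = -6 + p$ ($Q{\left(p \right)} = p - 6 = -6 + p$)
$Y{\left(o,V \right)} = \frac{2 o \left(2 + V\right)}{5}$ ($Y{\left(o,V \right)} = \frac{\left(o + o\right) \left(V + 2\right)}{5} = \frac{2 o \left(2 + V\right)}{5}$)
$G = -144$ ($G = 4 + \left(\left(-4 - 2\right)^{2} + 1\right) \left(-4\right) = 4 + \left(\left(-6\right)^{2} + 1\right) \left(-4\right) = 4 + \left(36 + 1\right) \left(-4\right) = 4 + 37 \left(-4\right) = 4 - 148 = -144$)
$Y{\left(Q{\left(6 \right)},-4 \right)} G = \frac{2 \left(-6 + 6\right) \left(2 - 4\right)}{5} \left(-144\right) = \frac{2}{5} \cdot 0 \left(-2\right) \left(-144\right) = 0 \left(-144\right) = 0$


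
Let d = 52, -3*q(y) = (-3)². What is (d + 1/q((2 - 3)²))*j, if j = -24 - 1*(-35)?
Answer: 1705/3 ≈ 568.33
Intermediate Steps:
q(y) = -3 (q(y) = -⅓*(-3)² = -⅓*9 = -3)
j = 11 (j = -24 + 35 = 11)
(d + 1/q((2 - 3)²))*j = (52 + 1/(-3))*11 = (52 - ⅓)*11 = (155/3)*11 = 1705/3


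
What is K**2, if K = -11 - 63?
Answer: 5476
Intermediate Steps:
K = -74
K**2 = (-74)**2 = 5476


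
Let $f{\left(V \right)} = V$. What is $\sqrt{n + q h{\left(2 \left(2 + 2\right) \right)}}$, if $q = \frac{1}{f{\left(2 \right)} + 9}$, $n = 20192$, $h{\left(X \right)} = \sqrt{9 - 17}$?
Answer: $\frac{\sqrt{2443232 + 22 i \sqrt{2}}}{11} \approx 142.1 + 0.00090476 i$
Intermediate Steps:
$h{\left(X \right)} = 2 i \sqrt{2}$ ($h{\left(X \right)} = \sqrt{-8} = 2 i \sqrt{2}$)
$q = \frac{1}{11}$ ($q = \frac{1}{2 + 9} = \frac{1}{11} \approx 0.090909$)
$\sqrt{n + q h{\left(2 \left(2 + 2\right) \right)}} = \sqrt{20192 + \frac{2 i \sqrt{2}}{11}}$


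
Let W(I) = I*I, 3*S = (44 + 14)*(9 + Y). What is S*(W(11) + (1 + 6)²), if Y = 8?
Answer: 167620/3 ≈ 55873.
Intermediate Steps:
S = 986/3 (S = ((44 + 14)*(9 + 8))/3 = (58*17)/3 = (⅓)*986 = 986/3 ≈ 328.67)
W(I) = I²
S*(W(11) + (1 + 6)²) = 986*(11² + (1 + 6)²)/3 = 986*(121 + 7²)/3 = 986*(121 + 49)/3 = (986/3)*170 = 167620/3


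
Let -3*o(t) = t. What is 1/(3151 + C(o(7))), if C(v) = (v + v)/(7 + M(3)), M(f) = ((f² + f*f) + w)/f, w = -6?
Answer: 33/103969 ≈ 0.00031740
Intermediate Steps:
o(t) = -t/3
M(f) = (-6 + 2*f²)/f (M(f) = ((f² + f*f) - 6)/f = ((f² + f²) - 6)/f = (2*f² - 6)/f = (-6 + 2*f²)/f)
C(v) = 2*v/11 (C(v) = (v + v)/(7 + (-6/3 + 2*3)) = (2*v)/(7 + (-6*⅓ + 6)) = (2*v)/(7 + (-2 + 6)) = (2*v)/(7 + 4) = (2*v)/11 = (2*v)*(1/11) = 2*v/11)
1/(3151 + C(o(7))) = 1/(3151 + 2*(-⅓*7)/11) = 1/(3151 + (2/11)*(-7/3)) = 1/(3151 - 14/33) = 1/(103969/33) = 33/103969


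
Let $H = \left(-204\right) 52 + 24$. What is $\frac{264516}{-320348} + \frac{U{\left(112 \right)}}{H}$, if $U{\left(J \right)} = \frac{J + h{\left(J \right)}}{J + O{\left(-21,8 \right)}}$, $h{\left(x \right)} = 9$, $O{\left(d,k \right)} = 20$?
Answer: $- \frac{1199970427}{1453098528} \approx -0.8258$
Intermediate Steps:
$H = -10584$ ($H = -10608 + 24 = -10584$)
$U{\left(J \right)} = \frac{9 + J}{20 + J}$ ($U{\left(J \right)} = \frac{J + 9}{J + 20} = \frac{9 + J}{20 + J}$)
$\frac{264516}{-320348} + \frac{U{\left(112 \right)}}{H} = \frac{264516}{-320348} + \frac{\frac{1}{20 + 112} \left(9 + 112\right)}{-10584} = 264516 \left(- \frac{1}{320348}\right) + \frac{1}{132} \cdot 121 \left(- \frac{1}{10584}\right) = - \frac{9447}{11441} + \frac{1}{132} \cdot 121 \left(- \frac{1}{10584}\right) = - \frac{9447}{11441} + \frac{11}{12} \left(- \frac{1}{10584}\right) = - \frac{9447}{11441} - \frac{11}{127008} = - \frac{1199970427}{1453098528}$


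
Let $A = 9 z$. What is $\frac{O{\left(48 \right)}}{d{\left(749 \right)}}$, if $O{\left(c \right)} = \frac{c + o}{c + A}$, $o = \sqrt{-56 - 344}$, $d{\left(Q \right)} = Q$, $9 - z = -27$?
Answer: $\frac{4}{23219} + \frac{5 i}{69657} \approx 0.00017227 + 7.178 \cdot 10^{-5} i$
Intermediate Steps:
$z = 36$ ($z = 9 - -27 = 9 + 27 = 36$)
$A = 324$ ($A = 9 \cdot 36 = 324$)
$o = 20 i$ ($o = \sqrt{-400} = 20 i \approx 20.0 i$)
$O{\left(c \right)} = \frac{c + 20 i}{324 + c}$ ($O{\left(c \right)} = \frac{c + 20 i}{c + 324} = \frac{c + 20 i}{324 + c}$)
$\frac{O{\left(48 \right)}}{d{\left(749 \right)}} = \frac{\frac{1}{324 + 48} \left(48 + 20 i\right)}{749} = \frac{48 + 20 i}{372} \cdot \frac{1}{749} = \left(\frac{4}{31} + \frac{5 i}{93}\right) \frac{1}{749} = \frac{4}{23219} + \frac{5 i}{69657}$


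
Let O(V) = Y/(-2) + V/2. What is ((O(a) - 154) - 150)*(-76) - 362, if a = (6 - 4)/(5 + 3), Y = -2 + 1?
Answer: 45389/2 ≈ 22695.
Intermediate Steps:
Y = -1
a = ¼ (a = 2/8 = 2*(⅛) = ¼ ≈ 0.25000)
O(V) = ½ + V/2 (O(V) = -1/(-2) + V/2 = -1*(-½) + V*(½) = ½ + V/2)
((O(a) - 154) - 150)*(-76) - 362 = (((½ + (½)*(¼)) - 154) - 150)*(-76) - 362 = (((½ + ⅛) - 154) - 150)*(-76) - 362 = ((5/8 - 154) - 150)*(-76) - 362 = (-1227/8 - 150)*(-76) - 362 = -2427/8*(-76) - 362 = 46113/2 - 362 = 45389/2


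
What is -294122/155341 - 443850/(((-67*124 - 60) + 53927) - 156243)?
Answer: 18196751701/8596881622 ≈ 2.1167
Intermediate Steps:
-294122/155341 - 443850/(((-67*124 - 60) + 53927) - 156243) = -294122*1/155341 - 443850/(((-8308 - 60) + 53927) - 156243) = -294122/155341 - 443850/((-8368 + 53927) - 156243) = -294122/155341 - 443850/(45559 - 156243) = -294122/155341 - 443850/(-110684) = -294122/155341 - 443850*(-1/110684) = -294122/155341 + 221925/55342 = 18196751701/8596881622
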